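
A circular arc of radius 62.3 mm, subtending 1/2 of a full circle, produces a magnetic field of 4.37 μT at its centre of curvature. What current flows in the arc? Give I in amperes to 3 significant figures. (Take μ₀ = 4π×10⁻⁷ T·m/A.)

I ≈ 0.867 A

For a circular arc, B = μ₀Iφ/(4πR) with φ in radians; here φ = 3.142 rad.
So I = 4πRB/(μ₀φ) = 4π × 0.0623 × 4.37×10⁻⁶ / (4π×10⁻⁷ × 3.142) = 0.867 A.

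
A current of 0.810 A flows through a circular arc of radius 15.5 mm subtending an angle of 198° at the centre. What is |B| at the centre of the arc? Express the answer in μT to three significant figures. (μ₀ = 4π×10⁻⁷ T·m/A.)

B ≈ 18.1 μT

The Biot–Savart field of a circular arc at its centre is B = μ₀Iφ/(4πR), with φ = 3.456 rad.
B = (4π×10⁻⁷ × 0.810 × 3.456) / (4π × 0.0155) = 1.81×10⁻⁵ T.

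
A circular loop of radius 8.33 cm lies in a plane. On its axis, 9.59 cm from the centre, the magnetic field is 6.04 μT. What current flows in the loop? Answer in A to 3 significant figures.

On the axis of a loop, B = μ₀IR²/[2(R²+z²)^(3/2)], so I = 2B(R²+z²)^(3/2)/(μ₀R²).
R² + z² = 0.006939 + 0.009197 = 0.01614 m²; raised to 3/2 gives 2.05×10⁻³ m³.
I = 2 × 6.04×10⁻⁶ × 2.05×10⁻³ / (1.26×10⁻⁶ × 0.006939) = 2.84 A.

I ≈ 2.84 A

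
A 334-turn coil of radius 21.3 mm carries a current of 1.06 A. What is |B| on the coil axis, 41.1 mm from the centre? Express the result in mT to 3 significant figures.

B ≈ 1.02 mT

For an N-turn flat coil, B = Nμ₀IR²/[2(R²+z²)^(3/2)] with R = 0.0213 m, z = 0.0411 m.
B = 334 × 3.05×10⁻⁶ T = 1.02×10⁻³ T.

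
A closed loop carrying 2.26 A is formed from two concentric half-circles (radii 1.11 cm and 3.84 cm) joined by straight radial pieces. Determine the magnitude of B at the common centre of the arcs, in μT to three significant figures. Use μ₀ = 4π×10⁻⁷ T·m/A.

The radial connectors point toward the centre, so dl × r̂ = 0 and they contribute nothing.
Each semicircle gives μ₀I/(4R): inner arc 6.40×10⁻⁵ T, outer arc 1.85×10⁻⁵ T.
The two arcs carry current in opposite angular senses, so their fields oppose: B = |6.40×10⁻⁵ − 1.85×10⁻⁵| = 4.55×10⁻⁵ T.

B ≈ 45.5 μT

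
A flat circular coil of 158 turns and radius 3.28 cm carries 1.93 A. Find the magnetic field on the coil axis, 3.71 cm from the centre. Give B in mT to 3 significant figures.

For an N-turn flat coil, B = Nμ₀IR²/[2(R²+z²)^(3/2)] with R = 0.0328 m, z = 0.0371 m.
B = 158 × 1.07×10⁻⁵ T = 1.70×10⁻³ T.

B ≈ 1.70 mT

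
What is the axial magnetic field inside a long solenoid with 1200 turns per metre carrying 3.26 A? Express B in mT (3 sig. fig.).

Inside a long solenoid, B = μ₀nI with n = 1200 turns/m.
B = 4π×10⁻⁷ × 1200 × 3.26 = 4.92×10⁻³ T.

B ≈ 4.92 mT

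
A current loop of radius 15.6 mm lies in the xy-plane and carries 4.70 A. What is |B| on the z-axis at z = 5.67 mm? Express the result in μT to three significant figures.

On the axis of a circular loop, B = μ₀IR² / [2(R²+z²)^(3/2)].
R² + z² = (0.0156)² + (0.00567)² = 0.0002755 m², and (R²+z²)^(3/2) = 4.57×10⁻⁶ m³.
B = (4π×10⁻⁷ × 4.70 × 0.0002434) / (2 × 4.57×10⁻⁶) = 1.57×10⁻⁴ T.

B ≈ 157 μT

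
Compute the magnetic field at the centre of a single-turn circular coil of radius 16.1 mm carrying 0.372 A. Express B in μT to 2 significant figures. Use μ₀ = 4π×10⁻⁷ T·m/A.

B ≈ 15 μT

At the centre of a circular loop the Biot–Savart law gives B = μ₀I/(2R).
B = (4π×10⁻⁷ × 0.372) / (2 × 0.0161) = 1.45×10⁻⁵ T.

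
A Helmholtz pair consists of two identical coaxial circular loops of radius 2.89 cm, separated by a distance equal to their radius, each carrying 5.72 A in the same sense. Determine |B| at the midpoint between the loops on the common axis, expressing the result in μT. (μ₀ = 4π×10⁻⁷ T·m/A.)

Each loop contributes B = μ₀IR²/[2(R²+z²)^(3/2)] on the axis, with z measured from that loop.
Loop 1 (z = 0.01445 m): B₁ = 8.90×10⁻⁵ T. Loop 2 (z = 0.01445 m): B₂ = 8.90×10⁻⁵ T.
The fields add: B = B₁ + B₂ = 1.78×10⁻⁴ T.

B ≈ 178 μT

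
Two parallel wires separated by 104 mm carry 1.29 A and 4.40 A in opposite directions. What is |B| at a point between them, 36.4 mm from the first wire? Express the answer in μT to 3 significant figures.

B ≈ 20.1 μT

Each long wire gives B = μ₀I/(2πd). Distances are d₁ = 0.0364 m and d₂ = 0.0676 m.
B₁ = 7.09×10⁻⁶ T, B₂ = 1.30×10⁻⁵ T.
Between antiparallel currents both contributions point the same way, so they add. B = B₁ + B₂ = 7.09×10⁻⁶ + 1.30×10⁻⁵ = 2.01×10⁻⁵ T.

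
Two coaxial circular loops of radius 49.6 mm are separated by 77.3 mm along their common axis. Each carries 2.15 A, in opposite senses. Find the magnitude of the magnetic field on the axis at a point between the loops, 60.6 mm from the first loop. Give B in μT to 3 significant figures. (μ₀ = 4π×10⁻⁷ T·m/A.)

Each loop contributes B = μ₀IR²/[2(R²+z²)^(3/2)] on the axis, with z measured from that loop.
Loop 1 (z = 0.0606 m): B₁ = 6.92×10⁻⁶ T. Loop 2 (z = 0.0167 m): B₂ = 2.32×10⁻⁵ T.
The fields oppose: B = |B₁ − B₂| = 1.63×10⁻⁵ T.

B ≈ 16.3 μT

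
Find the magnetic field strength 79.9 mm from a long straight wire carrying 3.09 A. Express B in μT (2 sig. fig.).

For an infinitely long straight wire, B = μ₀I/(2πd).
B = (4π×10⁻⁷ × 3.09) / (2π × 0.0799) = 7.73×10⁻⁶ T.

B ≈ 7.7 μT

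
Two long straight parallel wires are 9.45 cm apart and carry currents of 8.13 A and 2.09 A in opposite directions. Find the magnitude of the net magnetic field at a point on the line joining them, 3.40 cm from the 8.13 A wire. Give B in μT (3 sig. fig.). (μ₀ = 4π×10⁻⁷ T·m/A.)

Each long wire gives B = μ₀I/(2πd). Distances are d₁ = 0.034 m and d₂ = 0.0605 m.
B₁ = 4.78×10⁻⁵ T, B₂ = 6.91×10⁻⁶ T.
Between antiparallel currents both contributions point the same way, so they add. B = B₁ + B₂ = 4.78×10⁻⁵ + 6.91×10⁻⁶ = 5.47×10⁻⁵ T.

B ≈ 54.7 μT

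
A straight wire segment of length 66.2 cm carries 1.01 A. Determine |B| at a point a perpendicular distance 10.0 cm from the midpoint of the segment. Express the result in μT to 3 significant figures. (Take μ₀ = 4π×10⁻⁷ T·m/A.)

B ≈ 1.93 μT

For a finite straight segment, B = (μ₀I/4πd)(sinθ₁ + sinθ₂), where θ₁, θ₂ are the angles from the perpendicular to each end.
The perpendicular from the point meets the wire at its midpoint, so each end is L/2 = 0.331 m away along the wire.
sinθ₁ = 0.331/√(0.331²+0.1²) = 0.9573; sinθ₂ = 0.331/√(0.331²+0.1²) = 0.9573.
B = (4π×10⁻⁷ × 1.01) / (4π × 0.1) × (0.9573 + 0.9573) = 1.93×10⁻⁶ T.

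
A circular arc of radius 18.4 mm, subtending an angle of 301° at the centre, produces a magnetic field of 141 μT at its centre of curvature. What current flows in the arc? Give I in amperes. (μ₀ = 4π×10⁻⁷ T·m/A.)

For a circular arc, B = μ₀Iφ/(4πR) with φ in radians; here φ = 5.253 rad.
So I = 4πRB/(μ₀φ) = 4π × 0.0184 × 1.41×10⁻⁴ / (4π×10⁻⁷ × 5.253) = 4.94 A.

I ≈ 4.94 A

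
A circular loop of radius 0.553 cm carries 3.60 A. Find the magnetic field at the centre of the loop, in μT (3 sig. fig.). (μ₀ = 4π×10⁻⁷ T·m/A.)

B ≈ 409 μT

At the centre of a circular loop the Biot–Savart law gives B = μ₀I/(2R).
B = (4π×10⁻⁷ × 3.60) / (2 × 0.00553) = 4.09×10⁻⁴ T.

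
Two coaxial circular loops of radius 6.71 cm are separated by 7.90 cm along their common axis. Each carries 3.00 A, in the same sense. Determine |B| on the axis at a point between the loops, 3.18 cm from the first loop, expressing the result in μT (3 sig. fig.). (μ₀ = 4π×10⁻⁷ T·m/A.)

Each loop contributes B = μ₀IR²/[2(R²+z²)^(3/2)] on the axis, with z measured from that loop.
Loop 1 (z = 0.0318 m): B₁ = 2.07×10⁻⁵ T. Loop 2 (z = 0.0472 m): B₂ = 1.54×10⁻⁵ T.
The fields add: B = B₁ + B₂ = 3.61×10⁻⁵ T.

B ≈ 36.1 μT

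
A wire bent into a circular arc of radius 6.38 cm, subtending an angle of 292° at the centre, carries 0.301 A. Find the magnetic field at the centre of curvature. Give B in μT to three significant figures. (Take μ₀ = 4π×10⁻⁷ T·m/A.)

B ≈ 2.40 μT

The Biot–Savart field of a circular arc at its centre is B = μ₀Iφ/(4πR), with φ = 5.096 rad.
B = (4π×10⁻⁷ × 0.301 × 5.096) / (4π × 0.0638) = 2.40×10⁻⁶ T.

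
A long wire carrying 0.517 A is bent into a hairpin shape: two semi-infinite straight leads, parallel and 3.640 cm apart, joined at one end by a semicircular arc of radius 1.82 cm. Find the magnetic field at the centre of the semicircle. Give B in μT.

The semicircular arc contributes B_arc = μ₀I·π/(4πR) = μ₀I/(4R) = 8.92×10⁻⁶ T.
Each semi-infinite lead is at perpendicular distance R = 0.0182 m from the centre, with the perpendicular foot at its near end, so it contributes μ₀I/(4πR); both point the same way, together 5.68×10⁻⁶ T.
Arc and leads all point the same direction: B = 8.92×10⁻⁶ + 5.68×10⁻⁶ = 1.46×10⁻⁵ T.

B ≈ 14.6 μT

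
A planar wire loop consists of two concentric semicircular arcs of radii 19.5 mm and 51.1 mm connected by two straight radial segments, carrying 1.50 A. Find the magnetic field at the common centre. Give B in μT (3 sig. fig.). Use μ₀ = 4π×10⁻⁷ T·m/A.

The radial connectors point toward the centre, so dl × r̂ = 0 and they contribute nothing.
Each semicircle gives μ₀I/(4R): inner arc 2.42×10⁻⁵ T, outer arc 9.22×10⁻⁶ T.
The two arcs carry current in opposite angular senses, so their fields oppose: B = |2.42×10⁻⁵ − 9.22×10⁻⁶| = 1.49×10⁻⁵ T.

B ≈ 14.9 μT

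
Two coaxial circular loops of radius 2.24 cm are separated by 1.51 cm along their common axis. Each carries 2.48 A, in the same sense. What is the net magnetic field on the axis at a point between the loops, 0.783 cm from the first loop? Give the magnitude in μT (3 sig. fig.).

Each loop contributes B = μ₀IR²/[2(R²+z²)^(3/2)] on the axis, with z measured from that loop.
Loop 1 (z = 0.00783 m): B₁ = 5.85×10⁻⁵ T. Loop 2 (z = 0.00727 m): B₂ = 5.99×10⁻⁵ T.
The fields add: B = B₁ + B₂ = 1.18×10⁻⁴ T.

B ≈ 118 μT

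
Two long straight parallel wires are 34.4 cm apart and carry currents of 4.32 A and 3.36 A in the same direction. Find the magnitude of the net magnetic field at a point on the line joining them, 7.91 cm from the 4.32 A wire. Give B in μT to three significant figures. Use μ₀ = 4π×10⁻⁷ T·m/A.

Each long wire gives B = μ₀I/(2πd). Distances are d₁ = 0.0791 m and d₂ = 0.2649 m.
B₁ = 1.09×10⁻⁵ T, B₂ = 2.54×10⁻⁶ T.
Between parallel currents the two contributions point in opposite directions, so they subtract. B = |B₁ − B₂| = |1.09×10⁻⁵ − 2.54×10⁻⁶| = 8.39×10⁻⁶ T.

B ≈ 8.39 μT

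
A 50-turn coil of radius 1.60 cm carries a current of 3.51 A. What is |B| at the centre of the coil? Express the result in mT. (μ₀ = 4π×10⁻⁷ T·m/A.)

For an N-turn flat coil, B = Nμ₀I/(2R) with R = 0.016 m.
B = 50 × 1.38×10⁻⁴ T = 6.89×10⁻³ T.

B ≈ 6.89 mT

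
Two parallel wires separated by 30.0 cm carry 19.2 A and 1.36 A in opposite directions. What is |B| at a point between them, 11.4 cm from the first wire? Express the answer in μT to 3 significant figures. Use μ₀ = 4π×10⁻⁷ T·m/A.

B ≈ 35.1 μT

Each long wire gives B = μ₀I/(2πd). Distances are d₁ = 0.114 m and d₂ = 0.186 m.
B₁ = 3.37×10⁻⁵ T, B₂ = 1.46×10⁻⁶ T.
Between antiparallel currents both contributions point the same way, so they add. B = B₁ + B₂ = 3.37×10⁻⁵ + 1.46×10⁻⁶ = 3.51×10⁻⁵ T.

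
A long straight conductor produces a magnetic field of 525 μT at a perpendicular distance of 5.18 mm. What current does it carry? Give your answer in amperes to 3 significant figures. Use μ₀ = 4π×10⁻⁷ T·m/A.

I ≈ 13.6 A

For a long straight wire B = μ₀I/(2πd), so I = 2πdB/μ₀.
I = 2π × 0.00518 × 5.25×10⁻⁴ / (4π×10⁻⁷) = 13.6 A.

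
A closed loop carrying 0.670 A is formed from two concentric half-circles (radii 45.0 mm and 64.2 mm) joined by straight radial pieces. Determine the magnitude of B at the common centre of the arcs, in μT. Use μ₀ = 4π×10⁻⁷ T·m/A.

The radial connectors point toward the centre, so dl × r̂ = 0 and they contribute nothing.
Each semicircle gives μ₀I/(4R): inner arc 4.68×10⁻⁶ T, outer arc 3.28×10⁻⁶ T.
The two arcs carry current in opposite angular senses, so their fields oppose: B = |4.68×10⁻⁶ − 3.28×10⁻⁶| = 1.40×10⁻⁶ T.

B ≈ 1.40 μT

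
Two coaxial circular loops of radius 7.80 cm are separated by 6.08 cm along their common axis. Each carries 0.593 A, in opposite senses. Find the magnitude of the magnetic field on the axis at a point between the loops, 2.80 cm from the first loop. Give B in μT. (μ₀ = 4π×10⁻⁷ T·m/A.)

B ≈ 0.241 μT

Each loop contributes B = μ₀IR²/[2(R²+z²)^(3/2)] on the axis, with z measured from that loop.
Loop 1 (z = 0.028 m): B₁ = 3.98×10⁻⁶ T. Loop 2 (z = 0.0328 m): B₂ = 3.74×10⁻⁶ T.
The fields oppose: B = |B₁ − B₂| = 2.41×10⁻⁷ T.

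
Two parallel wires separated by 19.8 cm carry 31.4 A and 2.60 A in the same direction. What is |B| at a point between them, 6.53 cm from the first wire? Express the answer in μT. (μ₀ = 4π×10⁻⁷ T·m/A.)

Each long wire gives B = μ₀I/(2πd). Distances are d₁ = 0.0653 m and d₂ = 0.1327 m.
B₁ = 9.62×10⁻⁵ T, B₂ = 3.92×10⁻⁶ T.
Between parallel currents the two contributions point in opposite directions, so they subtract. B = |B₁ − B₂| = |9.62×10⁻⁵ − 3.92×10⁻⁶| = 9.23×10⁻⁵ T.

B ≈ 92.3 μT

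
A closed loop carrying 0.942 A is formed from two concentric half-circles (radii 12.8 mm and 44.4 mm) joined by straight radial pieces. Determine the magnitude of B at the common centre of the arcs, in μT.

The radial connectors point toward the centre, so dl × r̂ = 0 and they contribute nothing.
Each semicircle gives μ₀I/(4R): inner arc 2.31×10⁻⁵ T, outer arc 6.67×10⁻⁶ T.
The two arcs carry current in opposite angular senses, so their fields oppose: B = |2.31×10⁻⁵ − 6.67×10⁻⁶| = 1.65×10⁻⁵ T.

B ≈ 16.5 μT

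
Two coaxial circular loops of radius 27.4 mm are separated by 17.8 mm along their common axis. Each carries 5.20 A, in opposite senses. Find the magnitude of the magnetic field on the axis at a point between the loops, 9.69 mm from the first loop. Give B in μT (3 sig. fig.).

B ≈ 5.21 μT

Each loop contributes B = μ₀IR²/[2(R²+z²)^(3/2)] on the axis, with z measured from that loop.
Loop 1 (z = 0.00969 m): B₁ = 9.99×10⁻⁵ T. Loop 2 (z = 0.00811 m): B₂ = 1.05×10⁻⁴ T.
The fields oppose: B = |B₁ − B₂| = 5.21×10⁻⁶ T.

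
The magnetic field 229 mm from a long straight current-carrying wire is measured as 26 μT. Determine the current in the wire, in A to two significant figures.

For a long straight wire B = μ₀I/(2πd), so I = 2πdB/μ₀.
I = 2π × 0.229 × 2.60×10⁻⁵ / (4π×10⁻⁷) = 29.8 A.

I ≈ 30 A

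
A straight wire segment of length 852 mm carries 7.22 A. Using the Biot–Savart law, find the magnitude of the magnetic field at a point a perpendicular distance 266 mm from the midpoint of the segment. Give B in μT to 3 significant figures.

B ≈ 4.60 μT

For a finite straight segment, B = (μ₀I/4πd)(sinθ₁ + sinθ₂), where θ₁, θ₂ are the angles from the perpendicular to each end.
The perpendicular from the point meets the wire at its midpoint, so each end is L/2 = 0.426 m away along the wire.
sinθ₁ = 0.426/√(0.426²+0.266²) = 0.8482; sinθ₂ = 0.426/√(0.426²+0.266²) = 0.8482.
B = (4π×10⁻⁷ × 7.22) / (4π × 0.266) × (0.8482 + 0.8482) = 4.60×10⁻⁶ T.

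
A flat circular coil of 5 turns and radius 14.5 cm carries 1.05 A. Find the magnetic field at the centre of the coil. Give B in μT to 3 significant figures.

B ≈ 22.7 μT

For an N-turn flat coil, B = Nμ₀I/(2R) with R = 0.145 m.
B = 5 × 4.55×10⁻⁶ T = 2.27×10⁻⁵ T.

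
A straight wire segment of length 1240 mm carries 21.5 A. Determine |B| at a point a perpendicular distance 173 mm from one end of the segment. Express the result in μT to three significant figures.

For a finite straight segment, B = (μ₀I/4πd)(sinθ₁ + sinθ₂), where θ₁, θ₂ are the angles from the perpendicular to each end.
The perpendicular foot is at one end, so the two end-offsets along the wire are 0 and L = 1.24 m.
sinθ₁ = 0/√(0²+0.173²) = 0.0000; sinθ₂ = 1.24/√(1.24²+0.173²) = 0.9904.
B = (4π×10⁻⁷ × 21.5) / (4π × 0.173) × (0.0000 + 0.9904) = 1.23×10⁻⁵ T.

B ≈ 12.3 μT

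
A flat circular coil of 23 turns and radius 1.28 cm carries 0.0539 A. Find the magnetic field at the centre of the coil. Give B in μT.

For an N-turn flat coil, B = Nμ₀I/(2R) with R = 0.0128 m.
B = 23 × 2.65×10⁻⁶ T = 6.09×10⁻⁵ T.

B ≈ 60.9 μT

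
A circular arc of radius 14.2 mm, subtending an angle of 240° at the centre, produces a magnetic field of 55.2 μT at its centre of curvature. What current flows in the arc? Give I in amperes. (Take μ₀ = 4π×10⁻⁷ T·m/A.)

For a circular arc, B = μ₀Iφ/(4πR) with φ in radians; here φ = 4.189 rad.
So I = 4πRB/(μ₀φ) = 4π × 0.0142 × 5.52×10⁻⁵ / (4π×10⁻⁷ × 4.189) = 1.87 A.

I ≈ 1.87 A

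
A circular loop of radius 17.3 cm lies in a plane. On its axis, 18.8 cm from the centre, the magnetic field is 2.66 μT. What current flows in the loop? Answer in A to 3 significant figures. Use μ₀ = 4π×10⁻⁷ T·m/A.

On the axis of a loop, B = μ₀IR²/[2(R²+z²)^(3/2)], so I = 2B(R²+z²)^(3/2)/(μ₀R²).
R² + z² = 0.02993 + 0.03534 = 0.06527 m²; raised to 3/2 gives 1.67×10⁻² m³.
I = 2 × 2.66×10⁻⁶ × 1.67×10⁻² / (1.26×10⁻⁶ × 0.02993) = 2.36 A.

I ≈ 2.36 A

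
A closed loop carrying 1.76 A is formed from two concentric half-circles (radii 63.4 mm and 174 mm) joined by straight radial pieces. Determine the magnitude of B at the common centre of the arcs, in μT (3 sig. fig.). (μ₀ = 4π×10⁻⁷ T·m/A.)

B ≈ 5.54 μT

The radial connectors point toward the centre, so dl × r̂ = 0 and they contribute nothing.
Each semicircle gives μ₀I/(4R): inner arc 8.72×10⁻⁶ T, outer arc 3.18×10⁻⁶ T.
The two arcs carry current in opposite angular senses, so their fields oppose: B = |8.72×10⁻⁶ − 3.18×10⁻⁶| = 5.54×10⁻⁶ T.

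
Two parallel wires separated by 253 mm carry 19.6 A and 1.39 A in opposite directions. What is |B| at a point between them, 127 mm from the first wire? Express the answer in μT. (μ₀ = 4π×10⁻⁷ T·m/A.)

Each long wire gives B = μ₀I/(2πd). Distances are d₁ = 0.127 m and d₂ = 0.126 m.
B₁ = 3.09×10⁻⁵ T, B₂ = 2.21×10⁻⁶ T.
Between antiparallel currents both contributions point the same way, so they add. B = B₁ + B₂ = 3.09×10⁻⁵ + 2.21×10⁻⁶ = 3.31×10⁻⁵ T.

B ≈ 33.1 μT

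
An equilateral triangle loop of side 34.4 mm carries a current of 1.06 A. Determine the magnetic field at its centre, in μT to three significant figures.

Each side is a finite straight segment at perpendicular distance d = a/(2 tan(π/3)) = 0.00993 m from the centre, with end-angles ±π/3.
One side contributes B₁ = (μ₀I/4πd)·2 sin(π/3) = 1.85×10⁻⁵ T.
All 3 sides add in the same direction: B = 3 × 1.85×10⁻⁵ = 5.55×10⁻⁵ T.

B ≈ 55.5 μT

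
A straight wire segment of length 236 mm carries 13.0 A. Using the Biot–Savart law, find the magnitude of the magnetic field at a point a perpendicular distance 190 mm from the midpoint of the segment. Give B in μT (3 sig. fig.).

B ≈ 7.22 μT

For a finite straight segment, B = (μ₀I/4πd)(sinθ₁ + sinθ₂), where θ₁, θ₂ are the angles from the perpendicular to each end.
The perpendicular from the point meets the wire at its midpoint, so each end is L/2 = 0.118 m away along the wire.
sinθ₁ = 0.118/√(0.118²+0.19²) = 0.5276; sinθ₂ = 0.118/√(0.118²+0.19²) = 0.5276.
B = (4π×10⁻⁷ × 13.0) / (4π × 0.19) × (0.5276 + 0.5276) = 7.22×10⁻⁶ T.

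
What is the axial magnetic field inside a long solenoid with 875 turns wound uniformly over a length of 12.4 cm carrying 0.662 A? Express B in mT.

Inside a long solenoid, B = μ₀nI with n = 7056 turns/m.
B = 4π×10⁻⁷ × 7056 × 0.662 = 5.87×10⁻³ T.

B ≈ 5.87 mT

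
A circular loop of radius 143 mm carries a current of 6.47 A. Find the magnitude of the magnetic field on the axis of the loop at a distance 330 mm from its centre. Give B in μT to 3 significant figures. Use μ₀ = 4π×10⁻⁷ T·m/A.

B ≈ 1.79 μT

On the axis of a circular loop, B = μ₀IR² / [2(R²+z²)^(3/2)].
R² + z² = (0.143)² + (0.33)² = 0.1293 m², and (R²+z²)^(3/2) = 4.65×10⁻² m³.
B = (4π×10⁻⁷ × 6.47 × 0.02045) / (2 × 4.65×10⁻²) = 1.79×10⁻⁶ T.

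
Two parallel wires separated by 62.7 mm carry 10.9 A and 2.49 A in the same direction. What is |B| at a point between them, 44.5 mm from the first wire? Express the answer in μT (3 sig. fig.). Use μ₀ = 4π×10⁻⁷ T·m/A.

B ≈ 21.6 μT

Each long wire gives B = μ₀I/(2πd). Distances are d₁ = 0.0445 m and d₂ = 0.0182 m.
B₁ = 4.90×10⁻⁵ T, B₂ = 2.74×10⁻⁵ T.
Between parallel currents the two contributions point in opposite directions, so they subtract. B = |B₁ − B₂| = |4.90×10⁻⁵ − 2.74×10⁻⁵| = 2.16×10⁻⁵ T.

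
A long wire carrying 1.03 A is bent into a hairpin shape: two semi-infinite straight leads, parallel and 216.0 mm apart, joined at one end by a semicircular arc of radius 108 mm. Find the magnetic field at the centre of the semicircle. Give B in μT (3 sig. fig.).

The semicircular arc contributes B_arc = μ₀I·π/(4πR) = μ₀I/(4R) = 3.00×10⁻⁶ T.
Each semi-infinite lead is at perpendicular distance R = 0.108 m from the centre, with the perpendicular foot at its near end, so it contributes μ₀I/(4πR); both point the same way, together 1.91×10⁻⁶ T.
Arc and leads all point the same direction: B = 3.00×10⁻⁶ + 1.91×10⁻⁶ = 4.90×10⁻⁶ T.

B ≈ 4.90 μT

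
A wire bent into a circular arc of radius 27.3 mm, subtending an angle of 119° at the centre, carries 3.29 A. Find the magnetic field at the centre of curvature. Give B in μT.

The Biot–Savart field of a circular arc at its centre is B = μ₀Iφ/(4πR), with φ = 2.077 rad.
B = (4π×10⁻⁷ × 3.29 × 2.077) / (4π × 0.0273) = 2.50×10⁻⁵ T.

B ≈ 25.0 μT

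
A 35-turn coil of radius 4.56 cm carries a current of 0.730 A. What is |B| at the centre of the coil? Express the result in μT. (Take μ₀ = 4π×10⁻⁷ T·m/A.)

For an N-turn flat coil, B = Nμ₀I/(2R) with R = 0.0456 m.
B = 35 × 1.01×10⁻⁵ T = 3.52×10⁻⁴ T.

B ≈ 352 μT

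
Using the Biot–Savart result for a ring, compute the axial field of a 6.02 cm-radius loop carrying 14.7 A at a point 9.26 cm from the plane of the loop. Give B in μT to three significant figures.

B ≈ 24.8 μT

On the axis of a circular loop, B = μ₀IR² / [2(R²+z²)^(3/2)].
R² + z² = (0.0602)² + (0.0926)² = 0.0122 m², and (R²+z²)^(3/2) = 1.35×10⁻³ m³.
B = (4π×10⁻⁷ × 14.7 × 0.003624) / (2 × 1.35×10⁻³) = 2.48×10⁻⁵ T.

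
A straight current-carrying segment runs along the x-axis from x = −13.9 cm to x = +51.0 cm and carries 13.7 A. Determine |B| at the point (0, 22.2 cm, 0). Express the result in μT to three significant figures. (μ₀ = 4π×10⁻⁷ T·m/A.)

For a finite straight segment, B = (μ₀I/4πd)(sinθ₁ + sinθ₂), where θ₁, θ₂ are the angles from the perpendicular to each end.
The perpendicular distance is d = 0.222 m; the end-offsets along the wire are a = 0.139 m and b = 0.51 m.
sinθ₁ = 0.139/√(0.139²+0.222²) = 0.5307; sinθ₂ = 0.51/√(0.51²+0.222²) = 0.9169.
B = (4π×10⁻⁷ × 13.7) / (4π × 0.222) × (0.5307 + 0.9169) = 8.93×10⁻⁶ T.

B ≈ 8.93 μT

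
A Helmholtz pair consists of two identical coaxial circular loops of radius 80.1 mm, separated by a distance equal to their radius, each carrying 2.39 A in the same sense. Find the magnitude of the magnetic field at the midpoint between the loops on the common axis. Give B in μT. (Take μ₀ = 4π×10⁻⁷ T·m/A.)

B ≈ 26.8 μT

Each loop contributes B = μ₀IR²/[2(R²+z²)^(3/2)] on the axis, with z measured from that loop.
Loop 1 (z = 0.04005 m): B₁ = 1.34×10⁻⁵ T. Loop 2 (z = 0.04005 m): B₂ = 1.34×10⁻⁵ T.
The fields add: B = B₁ + B₂ = 2.68×10⁻⁵ T.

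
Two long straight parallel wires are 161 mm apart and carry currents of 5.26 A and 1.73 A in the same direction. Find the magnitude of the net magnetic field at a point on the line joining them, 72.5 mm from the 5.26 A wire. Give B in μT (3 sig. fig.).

Each long wire gives B = μ₀I/(2πd). Distances are d₁ = 0.0725 m and d₂ = 0.0885 m.
B₁ = 1.45×10⁻⁵ T, B₂ = 3.91×10⁻⁶ T.
Between parallel currents the two contributions point in opposite directions, so they subtract. B = |B₁ − B₂| = |1.45×10⁻⁵ − 3.91×10⁻⁶| = 1.06×10⁻⁵ T.

B ≈ 10.6 μT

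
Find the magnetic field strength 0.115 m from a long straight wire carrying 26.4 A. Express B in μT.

B ≈ 45.9 μT

For an infinitely long straight wire, B = μ₀I/(2πd).
B = (4π×10⁻⁷ × 26.4) / (2π × 0.115) = 4.59×10⁻⁵ T.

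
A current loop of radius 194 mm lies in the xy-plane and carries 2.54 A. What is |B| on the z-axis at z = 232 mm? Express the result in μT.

B ≈ 2.17 μT

On the axis of a circular loop, B = μ₀IR² / [2(R²+z²)^(3/2)].
R² + z² = (0.194)² + (0.232)² = 0.09146 m², and (R²+z²)^(3/2) = 2.77×10⁻² m³.
B = (4π×10⁻⁷ × 2.54 × 0.03764) / (2 × 2.77×10⁻²) = 2.17×10⁻⁶ T.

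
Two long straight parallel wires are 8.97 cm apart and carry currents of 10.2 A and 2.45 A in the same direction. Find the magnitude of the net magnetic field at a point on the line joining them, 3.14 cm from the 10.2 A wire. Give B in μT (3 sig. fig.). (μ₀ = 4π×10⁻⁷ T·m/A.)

B ≈ 56.6 μT

Each long wire gives B = μ₀I/(2πd). Distances are d₁ = 0.0314 m and d₂ = 0.0583 m.
B₁ = 6.50×10⁻⁵ T, B₂ = 8.40×10⁻⁶ T.
Between parallel currents the two contributions point in opposite directions, so they subtract. B = |B₁ − B₂| = |6.50×10⁻⁵ − 8.40×10⁻⁶| = 5.66×10⁻⁵ T.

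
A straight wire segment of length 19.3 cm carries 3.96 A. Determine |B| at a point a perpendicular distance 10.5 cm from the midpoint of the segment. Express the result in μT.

For a finite straight segment, B = (μ₀I/4πd)(sinθ₁ + sinθ₂), where θ₁, θ₂ are the angles from the perpendicular to each end.
The perpendicular from the point meets the wire at its midpoint, so each end is L/2 = 0.0965 m away along the wire.
sinθ₁ = 0.0965/√(0.0965²+0.105²) = 0.6767; sinθ₂ = 0.0965/√(0.0965²+0.105²) = 0.6767.
B = (4π×10⁻⁷ × 3.96) / (4π × 0.105) × (0.6767 + 0.6767) = 5.10×10⁻⁶ T.

B ≈ 5.10 μT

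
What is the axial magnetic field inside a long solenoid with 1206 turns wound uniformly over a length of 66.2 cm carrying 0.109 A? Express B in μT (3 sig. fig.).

Inside a long solenoid, B = μ₀nI with n = 1822 turns/m.
B = 4π×10⁻⁷ × 1822 × 0.109 = 2.50×10⁻⁴ T.

B ≈ 250 μT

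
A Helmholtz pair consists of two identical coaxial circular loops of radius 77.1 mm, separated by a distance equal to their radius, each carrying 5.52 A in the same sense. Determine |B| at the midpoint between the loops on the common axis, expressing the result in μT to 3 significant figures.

B ≈ 64.4 μT

Each loop contributes B = μ₀IR²/[2(R²+z²)^(3/2)] on the axis, with z measured from that loop.
Loop 1 (z = 0.03855 m): B₁ = 3.22×10⁻⁵ T. Loop 2 (z = 0.03855 m): B₂ = 3.22×10⁻⁵ T.
The fields add: B = B₁ + B₂ = 6.44×10⁻⁵ T.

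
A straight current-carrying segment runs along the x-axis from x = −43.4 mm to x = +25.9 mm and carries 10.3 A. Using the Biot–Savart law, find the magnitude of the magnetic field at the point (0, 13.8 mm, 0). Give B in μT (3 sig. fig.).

For a finite straight segment, B = (μ₀I/4πd)(sinθ₁ + sinθ₂), where θ₁, θ₂ are the angles from the perpendicular to each end.
The perpendicular distance is d = 0.0138 m; the end-offsets along the wire are a = 0.0434 m and b = 0.0259 m.
sinθ₁ = 0.0434/√(0.0434²+0.0138²) = 0.9530; sinθ₂ = 0.0259/√(0.0259²+0.0138²) = 0.8825.
B = (4π×10⁻⁷ × 10.3) / (4π × 0.0138) × (0.9530 + 0.8825) = 1.37×10⁻⁴ T.

B ≈ 137 μT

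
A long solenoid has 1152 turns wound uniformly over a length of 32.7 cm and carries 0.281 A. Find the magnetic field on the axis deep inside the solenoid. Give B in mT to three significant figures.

Inside a long solenoid, B = μ₀nI with n = 3523 turns/m.
B = 4π×10⁻⁷ × 3523 × 0.281 = 1.24×10⁻³ T.

B ≈ 1.24 mT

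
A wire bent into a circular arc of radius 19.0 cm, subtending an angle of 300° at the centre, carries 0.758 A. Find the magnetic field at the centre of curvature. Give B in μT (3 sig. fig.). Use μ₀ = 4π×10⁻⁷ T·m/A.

The Biot–Savart field of a circular arc at its centre is B = μ₀Iφ/(4πR), with φ = 5.236 rad.
B = (4π×10⁻⁷ × 0.758 × 5.236) / (4π × 0.19) = 2.09×10⁻⁶ T.

B ≈ 2.09 μT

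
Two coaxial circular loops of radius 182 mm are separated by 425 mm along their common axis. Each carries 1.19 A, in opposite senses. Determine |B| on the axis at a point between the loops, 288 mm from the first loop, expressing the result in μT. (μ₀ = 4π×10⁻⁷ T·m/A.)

B ≈ 1.47 μT

Each loop contributes B = μ₀IR²/[2(R²+z²)^(3/2)] on the axis, with z measured from that loop.
Loop 1 (z = 0.288 m): B₁ = 6.26×10⁻⁷ T. Loop 2 (z = 0.137 m): B₂ = 2.10×10⁻⁶ T.
The fields oppose: B = |B₁ − B₂| = 1.47×10⁻⁶ T.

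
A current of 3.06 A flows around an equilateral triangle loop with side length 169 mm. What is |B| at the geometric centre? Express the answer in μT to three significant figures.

Each side is a finite straight segment at perpendicular distance d = a/(2 tan(π/3)) = 0.04879 m from the centre, with end-angles ±π/3.
One side contributes B₁ = (μ₀I/4πd)·2 sin(π/3) = 1.09×10⁻⁵ T.
All 3 sides add in the same direction: B = 3 × 1.09×10⁻⁵ = 3.26×10⁻⁵ T.

B ≈ 32.6 μT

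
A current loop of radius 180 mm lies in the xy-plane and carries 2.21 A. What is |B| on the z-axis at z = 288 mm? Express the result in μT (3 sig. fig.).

B ≈ 1.15 μT

On the axis of a circular loop, B = μ₀IR² / [2(R²+z²)^(3/2)].
R² + z² = (0.18)² + (0.288)² = 0.1153 m², and (R²+z²)^(3/2) = 3.92×10⁻² m³.
B = (4π×10⁻⁷ × 2.21 × 0.0324) / (2 × 3.92×10⁻²) = 1.15×10⁻⁶ T.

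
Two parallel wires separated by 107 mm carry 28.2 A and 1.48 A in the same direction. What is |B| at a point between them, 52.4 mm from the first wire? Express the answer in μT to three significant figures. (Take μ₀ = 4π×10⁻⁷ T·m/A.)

Each long wire gives B = μ₀I/(2πd). Distances are d₁ = 0.0524 m and d₂ = 0.0546 m.
B₁ = 1.08×10⁻⁴ T, B₂ = 5.42×10⁻⁶ T.
Between parallel currents the two contributions point in opposite directions, so they subtract. B = |B₁ − B₂| = |1.08×10⁻⁴ − 5.42×10⁻⁶| = 1.02×10⁻⁴ T.

B ≈ 102 μT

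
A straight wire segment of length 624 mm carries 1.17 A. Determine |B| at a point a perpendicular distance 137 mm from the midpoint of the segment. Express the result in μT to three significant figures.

For a finite straight segment, B = (μ₀I/4πd)(sinθ₁ + sinθ₂), where θ₁, θ₂ are the angles from the perpendicular to each end.
The perpendicular from the point meets the wire at its midpoint, so each end is L/2 = 0.312 m away along the wire.
sinθ₁ = 0.312/√(0.312²+0.137²) = 0.9156; sinθ₂ = 0.312/√(0.312²+0.137²) = 0.9156.
B = (4π×10⁻⁷ × 1.17) / (4π × 0.137) × (0.9156 + 0.9156) = 1.56×10⁻⁶ T.

B ≈ 1.56 μT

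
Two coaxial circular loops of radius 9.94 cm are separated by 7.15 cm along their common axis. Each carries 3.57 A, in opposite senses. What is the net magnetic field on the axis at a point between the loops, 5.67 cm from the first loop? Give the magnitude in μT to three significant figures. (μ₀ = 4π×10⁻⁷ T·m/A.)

Each loop contributes B = μ₀IR²/[2(R²+z²)^(3/2)] on the axis, with z measured from that loop.
Loop 1 (z = 0.0567 m): B₁ = 1.48×10⁻⁵ T. Loop 2 (z = 0.0148 m): B₂ = 2.18×10⁻⁵ T.
The fields oppose: B = |B₁ − B₂| = 7.05×10⁻⁶ T.

B ≈ 7.05 μT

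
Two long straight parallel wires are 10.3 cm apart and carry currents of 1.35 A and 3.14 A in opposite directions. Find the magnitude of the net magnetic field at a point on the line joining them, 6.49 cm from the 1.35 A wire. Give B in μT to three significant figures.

B ≈ 20.6 μT

Each long wire gives B = μ₀I/(2πd). Distances are d₁ = 0.0649 m and d₂ = 0.0381 m.
B₁ = 4.16×10⁻⁶ T, B₂ = 1.65×10⁻⁵ T.
Between antiparallel currents both contributions point the same way, so they add. B = B₁ + B₂ = 4.16×10⁻⁶ + 1.65×10⁻⁵ = 2.06×10⁻⁵ T.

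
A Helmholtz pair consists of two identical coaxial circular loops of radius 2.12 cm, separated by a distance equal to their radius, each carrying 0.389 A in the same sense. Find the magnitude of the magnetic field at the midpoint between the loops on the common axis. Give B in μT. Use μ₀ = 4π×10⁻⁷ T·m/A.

Each loop contributes B = μ₀IR²/[2(R²+z²)^(3/2)] on the axis, with z measured from that loop.
Loop 1 (z = 0.0106 m): B₁ = 8.25×10⁻⁶ T. Loop 2 (z = 0.0106 m): B₂ = 8.25×10⁻⁶ T.
The fields add: B = B₁ + B₂ = 1.65×10⁻⁵ T.

B ≈ 16.5 μT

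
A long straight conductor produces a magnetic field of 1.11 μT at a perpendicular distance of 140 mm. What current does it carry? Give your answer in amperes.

For a long straight wire B = μ₀I/(2πd), so I = 2πdB/μ₀.
I = 2π × 0.14 × 1.11×10⁻⁶ / (4π×10⁻⁷) = 0.777 A.

I ≈ 0.777 A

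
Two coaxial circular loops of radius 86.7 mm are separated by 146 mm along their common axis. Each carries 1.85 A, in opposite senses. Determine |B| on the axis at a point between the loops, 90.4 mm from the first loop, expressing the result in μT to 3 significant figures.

B ≈ 3.55 μT

Each loop contributes B = μ₀IR²/[2(R²+z²)^(3/2)] on the axis, with z measured from that loop.
Loop 1 (z = 0.0904 m): B₁ = 4.45×10⁻⁶ T. Loop 2 (z = 0.0556 m): B₂ = 8.00×10⁻⁶ T.
The fields oppose: B = |B₁ − B₂| = 3.55×10⁻⁶ T.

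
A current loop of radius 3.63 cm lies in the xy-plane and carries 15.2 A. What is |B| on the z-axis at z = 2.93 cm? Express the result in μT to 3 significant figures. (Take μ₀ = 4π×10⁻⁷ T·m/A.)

B ≈ 124 μT

On the axis of a circular loop, B = μ₀IR² / [2(R²+z²)^(3/2)].
R² + z² = (0.0363)² + (0.0293)² = 0.002176 m², and (R²+z²)^(3/2) = 1.02×10⁻⁴ m³.
B = (4π×10⁻⁷ × 15.2 × 0.001318) / (2 × 1.02×10⁻⁴) = 1.24×10⁻⁴ T.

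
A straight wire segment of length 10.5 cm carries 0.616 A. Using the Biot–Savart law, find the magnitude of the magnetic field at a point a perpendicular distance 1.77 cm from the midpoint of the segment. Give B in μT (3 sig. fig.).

B ≈ 6.60 μT

For a finite straight segment, B = (μ₀I/4πd)(sinθ₁ + sinθ₂), where θ₁, θ₂ are the angles from the perpendicular to each end.
The perpendicular from the point meets the wire at its midpoint, so each end is L/2 = 0.0525 m away along the wire.
sinθ₁ = 0.0525/√(0.0525²+0.0177²) = 0.9476; sinθ₂ = 0.0525/√(0.0525²+0.0177²) = 0.9476.
B = (4π×10⁻⁷ × 0.616) / (4π × 0.0177) × (0.9476 + 0.9476) = 6.60×10⁻⁶ T.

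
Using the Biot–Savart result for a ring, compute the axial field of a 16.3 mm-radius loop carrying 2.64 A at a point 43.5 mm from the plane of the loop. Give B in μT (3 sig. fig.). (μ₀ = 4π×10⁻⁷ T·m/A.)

On the axis of a circular loop, B = μ₀IR² / [2(R²+z²)^(3/2)].
R² + z² = (0.0163)² + (0.0435)² = 0.002158 m², and (R²+z²)^(3/2) = 1.00×10⁻⁴ m³.
B = (4π×10⁻⁷ × 2.64 × 0.0002657) / (2 × 1.00×10⁻⁴) = 4.40×10⁻⁶ T.

B ≈ 4.40 μT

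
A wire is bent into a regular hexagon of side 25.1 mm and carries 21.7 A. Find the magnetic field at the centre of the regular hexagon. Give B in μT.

B ≈ 599 μT

Each side is a finite straight segment at perpendicular distance d = a/(2 tan(π/6)) = 0.02174 m from the centre, with end-angles ±π/6.
One side contributes B₁ = (μ₀I/4πd)·2 sin(π/6) = 9.98×10⁻⁵ T.
All 6 sides add in the same direction: B = 6 × 9.98×10⁻⁵ = 5.99×10⁻⁴ T.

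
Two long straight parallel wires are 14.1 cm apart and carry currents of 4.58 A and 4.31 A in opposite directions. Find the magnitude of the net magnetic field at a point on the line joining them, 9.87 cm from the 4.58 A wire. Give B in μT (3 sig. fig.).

B ≈ 29.7 μT

Each long wire gives B = μ₀I/(2πd). Distances are d₁ = 0.0987 m and d₂ = 0.0423 m.
B₁ = 9.28×10⁻⁶ T, B₂ = 2.04×10⁻⁵ T.
Between antiparallel currents both contributions point the same way, so they add. B = B₁ + B₂ = 9.28×10⁻⁶ + 2.04×10⁻⁵ = 2.97×10⁻⁵ T.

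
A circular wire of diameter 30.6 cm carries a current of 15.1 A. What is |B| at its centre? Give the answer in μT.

B ≈ 62.0 μT

At the centre of a circular loop the Biot–Savart law gives B = μ₀I/(2R) (so R = 0.153 m).
B = (4π×10⁻⁷ × 15.1) / (2 × 0.153) = 6.20×10⁻⁵ T.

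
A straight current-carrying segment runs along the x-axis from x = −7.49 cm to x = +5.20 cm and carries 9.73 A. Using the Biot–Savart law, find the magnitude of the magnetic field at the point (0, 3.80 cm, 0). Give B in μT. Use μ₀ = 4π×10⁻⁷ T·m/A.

B ≈ 43.5 μT

For a finite straight segment, B = (μ₀I/4πd)(sinθ₁ + sinθ₂), where θ₁, θ₂ are the angles from the perpendicular to each end.
The perpendicular distance is d = 0.038 m; the end-offsets along the wire are a = 0.0749 m and b = 0.052 m.
sinθ₁ = 0.0749/√(0.0749²+0.038²) = 0.8918; sinθ₂ = 0.052/√(0.052²+0.038²) = 0.8074.
B = (4π×10⁻⁷ × 9.73) / (4π × 0.038) × (0.8918 + 0.8074) = 4.35×10⁻⁵ T.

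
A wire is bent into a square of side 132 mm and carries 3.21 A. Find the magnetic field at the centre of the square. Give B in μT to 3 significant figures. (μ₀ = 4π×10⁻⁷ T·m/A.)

Each side is a finite straight segment at perpendicular distance d = a/(2 tan(π/4)) = 0.066 m from the centre, with end-angles ±π/4.
One side contributes B₁ = (μ₀I/4πd)·2 sin(π/4) = 6.88×10⁻⁶ T.
All 4 sides add in the same direction: B = 4 × 6.88×10⁻⁶ = 2.75×10⁻⁵ T.

B ≈ 27.5 μT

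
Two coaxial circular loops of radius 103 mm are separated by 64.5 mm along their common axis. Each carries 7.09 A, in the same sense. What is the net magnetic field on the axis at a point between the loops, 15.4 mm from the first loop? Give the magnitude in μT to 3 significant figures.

B ≈ 73.7 μT

Each loop contributes B = μ₀IR²/[2(R²+z²)^(3/2)] on the axis, with z measured from that loop.
Loop 1 (z = 0.0154 m): B₁ = 4.18×10⁻⁵ T. Loop 2 (z = 0.0491 m): B₂ = 3.18×10⁻⁵ T.
The fields add: B = B₁ + B₂ = 7.37×10⁻⁵ T.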